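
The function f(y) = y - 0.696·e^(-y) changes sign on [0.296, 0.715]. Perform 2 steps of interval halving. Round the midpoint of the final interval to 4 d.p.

0.4531

f(0.296000) = -0.221676, f(0.715000) = 0.374522 (opposite signs)
step 1: m = 0.505500, f(m) = 0.085670 > 0 → root in [0.296000, 0.505500]
step 2: m = 0.400750, f(m) = -0.065443 < 0 → root in [0.400750, 0.505500]
Midpoint of [0.400750, 0.505500] = 0.453125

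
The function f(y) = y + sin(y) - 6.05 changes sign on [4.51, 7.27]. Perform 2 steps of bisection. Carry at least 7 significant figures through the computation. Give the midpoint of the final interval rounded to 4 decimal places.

f(4.510000) = -2.519589, f(7.270000) = 2.054274 (opposite signs)
step 1: m = 5.890000, f(m) = -0.543133 < 0 → root in [5.890000, 7.270000]
step 2: m = 6.580000, f(m) = 0.822476 > 0 → root in [5.890000, 6.580000]
Midpoint of [5.890000, 6.580000] = 6.235000

6.2350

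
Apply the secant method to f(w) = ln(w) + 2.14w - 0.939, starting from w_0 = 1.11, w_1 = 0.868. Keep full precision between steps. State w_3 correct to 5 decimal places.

Secant update: w_(k+1) = w_k − f(w_k)·(w_k − w_(k-1))/(f(w_k) − f(w_(k-1))).
f(w_0) = 1.540760, f(w_1) = 0.776956
w_2 = 0.868000 - (0.776956)·(0.868000 - 1.110000)/(0.776956 - (1.540760)) = 0.621833; f(w_2) = -0.083362
w_3 = 0.621833 - (-0.083362)·(0.621833 - 0.868000)/(-0.083362 - (0.776956)) = 0.645686; f(w_3) = 0.005324

0.64569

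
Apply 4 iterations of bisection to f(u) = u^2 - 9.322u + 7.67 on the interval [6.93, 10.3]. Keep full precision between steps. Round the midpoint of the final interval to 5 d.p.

f(6.930000) = -8.906560, f(10.300000) = 17.743400 (opposite signs)
step 1: m = 8.615000, f(m) = 1.579195 > 0 → root in [6.930000, 8.615000]
step 2: m = 7.772500, f(m) = -4.373489 < 0 → root in [7.772500, 8.615000]
step 3: m = 8.193750, f(m) = -1.574598 < 0 → root in [8.193750, 8.615000]
step 4: m = 8.404375, f(m) = -0.042065 < 0 → root in [8.404375, 8.615000]
Midpoint of [8.404375, 8.615000] = 8.509688

8.50969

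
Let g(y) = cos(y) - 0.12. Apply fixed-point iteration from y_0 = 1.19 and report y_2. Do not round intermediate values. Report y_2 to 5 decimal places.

0.84850

y_1 = g(1.190000) = 0.251660
y_2 = g(0.251660) = 0.848500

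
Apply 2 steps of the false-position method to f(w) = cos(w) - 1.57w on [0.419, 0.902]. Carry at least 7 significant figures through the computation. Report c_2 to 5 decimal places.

f(0.419000) = 0.255666, f(0.902000) = -0.796098
step 1: c = 0.536409, f(c) = 0.017387 > 0 → new bracket [0.536409, 0.902000]
step 2: c = 0.544223, f(c) = 0.001100 > 0 → new bracket [0.544223, 0.902000]

0.54422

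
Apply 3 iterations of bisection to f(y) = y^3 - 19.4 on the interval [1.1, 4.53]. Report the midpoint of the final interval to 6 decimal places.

2.600625

f(1.100000) = -18.069000, f(4.530000) = 73.559677 (opposite signs)
step 1: m = 2.815000, f(m) = 2.906693 > 0 → root in [1.100000, 2.815000]
step 2: m = 1.957500, f(m) = -11.899239 < 0 → root in [1.957500, 2.815000]
step 3: m = 2.386250, f(m) = -5.812241 < 0 → root in [2.386250, 2.815000]
Midpoint of [2.386250, 2.815000] = 2.600625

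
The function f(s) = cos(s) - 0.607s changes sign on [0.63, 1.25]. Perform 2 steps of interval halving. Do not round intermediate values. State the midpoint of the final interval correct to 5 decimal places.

1.01750

f(0.630000) = 0.425618, f(1.250000) = -0.443428 (opposite signs)
step 1: m = 0.940000, f(m) = 0.019208 > 0 → root in [0.940000, 1.250000]
step 2: m = 1.095000, f(m) = -0.206619 < 0 → root in [0.940000, 1.095000]
Midpoint of [0.940000, 1.095000] = 1.017500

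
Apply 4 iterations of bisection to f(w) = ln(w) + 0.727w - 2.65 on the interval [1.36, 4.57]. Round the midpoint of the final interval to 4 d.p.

f(1.360000) = -1.353795, f(4.570000) = 2.191903 (opposite signs)
step 1: m = 2.965000, f(m) = 0.592432 > 0 → root in [1.360000, 2.965000]
step 2: m = 2.162500, f(m) = -0.306598 < 0 → root in [2.162500, 2.965000]
step 3: m = 2.563750, f(m) = 0.155317 > 0 → root in [2.162500, 2.563750]
step 4: m = 2.363125, f(m) = -0.072023 < 0 → root in [2.363125, 2.563750]
Midpoint of [2.363125, 2.563750] = 2.463438

2.4634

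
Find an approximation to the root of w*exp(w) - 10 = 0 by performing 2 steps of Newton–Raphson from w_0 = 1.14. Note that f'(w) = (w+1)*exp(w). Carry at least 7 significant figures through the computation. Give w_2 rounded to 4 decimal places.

1.8183

w_0 = 1.140000: f = -6.435484, f' = 6.691284 → w_1 = 1.140000 - (-6.435484)/(6.691284) = 2.101771
w_1 = 2.101771: f = 7.193846, f' = 25.374492 → w_2 = 2.101771 - (7.193846)/(25.374492) = 1.818264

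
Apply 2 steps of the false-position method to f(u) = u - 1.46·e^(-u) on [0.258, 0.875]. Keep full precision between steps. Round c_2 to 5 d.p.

f(0.258000) = -0.869989, f(0.875000) = 0.266381
step 1: c = 0.730366, f(c) = 0.027037 > 0 → new bracket [0.258000, 0.730366]
step 2: c = 0.716129, f(c) = 0.002714 > 0 → new bracket [0.258000, 0.716129]

0.71613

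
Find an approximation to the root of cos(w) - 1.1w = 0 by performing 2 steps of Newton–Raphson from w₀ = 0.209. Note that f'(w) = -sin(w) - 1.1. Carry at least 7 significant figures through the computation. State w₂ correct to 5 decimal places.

0.69848

Newton update: w ← w − f(w)/f'(w).
w_0 = 0.209000: f = 0.748339, f' = -1.307482 → w_1 = 0.209000 - (0.748339)/(-1.307482) = 0.781351
w_1 = 0.781351: f = -0.149524, f' = -1.804239 → w_2 = 0.781351 - (-0.149524)/(-1.804239) = 0.698478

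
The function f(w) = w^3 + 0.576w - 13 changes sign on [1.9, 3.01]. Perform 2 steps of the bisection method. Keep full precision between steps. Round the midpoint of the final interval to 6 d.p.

f(1.900000) = -5.046600, f(3.010000) = 16.004661 (opposite signs)
step 1: m = 2.455000, f(m) = 3.210426 > 0 → root in [1.900000, 2.455000]
step 2: m = 2.177500, f(m) = -1.421130 < 0 → root in [2.177500, 2.455000]
Midpoint of [2.177500, 2.455000] = 2.316250

2.316250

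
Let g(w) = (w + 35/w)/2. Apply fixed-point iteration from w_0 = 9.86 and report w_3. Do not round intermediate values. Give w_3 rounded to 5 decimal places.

w_1 = g(9.860000) = 6.704848
w_2 = g(6.704848) = 5.962476
w_3 = g(5.962476) = 5.916260

5.91626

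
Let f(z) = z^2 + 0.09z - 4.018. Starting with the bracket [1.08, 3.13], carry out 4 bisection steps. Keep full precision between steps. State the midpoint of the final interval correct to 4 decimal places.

f(1.080000) = -2.754400, f(3.130000) = 6.060600 (opposite signs)
step 1: m = 2.105000, f(m) = 0.602475 > 0 → root in [1.080000, 2.105000]
step 2: m = 1.592500, f(m) = -1.338619 < 0 → root in [1.592500, 2.105000]
step 3: m = 1.848750, f(m) = -0.433736 < 0 → root in [1.848750, 2.105000]
step 4: m = 1.976875, f(m) = 0.067954 > 0 → root in [1.848750, 1.976875]
Midpoint of [1.848750, 1.976875] = 1.912812

1.9128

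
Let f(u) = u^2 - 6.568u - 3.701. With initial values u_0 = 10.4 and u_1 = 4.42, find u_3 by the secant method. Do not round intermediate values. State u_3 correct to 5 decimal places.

f(u_0) = 36.151800, f(u_1) = -13.195160
u_2 = 4.420000 - (-13.195160)·(4.420000 - 10.400000)/(-13.195160 - (36.151800)) = 6.019026; f(u_2) = -7.005290
u_3 = 6.019026 - (-7.005290)·(6.019026 - 4.420000)/(-7.005290 - (-13.195160)) = 7.828699; f(u_3) = 6.168630

7.82870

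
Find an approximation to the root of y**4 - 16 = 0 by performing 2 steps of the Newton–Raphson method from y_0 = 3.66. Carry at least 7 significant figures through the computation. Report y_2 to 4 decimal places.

2.2971

f'(y) = 4y**3
y_0 = 3.660000: f = 163.442099, f' = 196.111584 → y_1 = 3.660000 - (163.442099)/(196.111584) = 2.826586
y_1 = 2.826586: f = 47.833542, f' = 90.333055 → y_2 = 2.826586 - (47.833542)/(90.333055) = 2.297062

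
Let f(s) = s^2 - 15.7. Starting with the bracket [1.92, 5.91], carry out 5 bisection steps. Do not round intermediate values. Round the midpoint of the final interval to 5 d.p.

3.97734

f(1.920000) = -12.013600, f(5.910000) = 19.228100 (opposite signs)
step 1: m = 3.915000, f(m) = -0.372775 < 0 → root in [3.915000, 5.910000]
step 2: m = 4.912500, f(m) = 8.432656 > 0 → root in [3.915000, 4.912500]
step 3: m = 4.413750, f(m) = 3.781189 > 0 → root in [3.915000, 4.413750]
step 4: m = 4.164375, f(m) = 1.642019 > 0 → root in [3.915000, 4.164375]
step 5: m = 4.039687, f(m) = 0.619075 > 0 → root in [3.915000, 4.039687]
Midpoint of [3.915000, 4.039687] = 3.977344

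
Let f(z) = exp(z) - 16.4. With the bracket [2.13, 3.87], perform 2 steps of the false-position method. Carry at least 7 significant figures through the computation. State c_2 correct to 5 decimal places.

f(2.130000) = -7.985133, f(3.870000) = 31.542386
step 1: c = 2.481505, f(c) = -4.440747 < 0 → new bracket [2.481505, 3.870000]
step 2: c = 2.652862, f(c) = -2.205394 < 0 → new bracket [2.652862, 3.870000]

2.65286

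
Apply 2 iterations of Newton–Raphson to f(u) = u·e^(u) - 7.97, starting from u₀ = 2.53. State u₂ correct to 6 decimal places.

Newton update: u ← u − f(u)/f'(u).
f'(u) = (u + 1)·e^(u)
u_0 = 2.530000: f = 23.790371, f' = 44.313877 → u_1 = 2.530000 - (23.790371)/(44.313877) = 1.993139
u_1 = 1.993139: f = 6.656728, f' = 21.965265 → u_2 = 1.993139 - (6.656728)/(21.965265) = 1.690082

1.690082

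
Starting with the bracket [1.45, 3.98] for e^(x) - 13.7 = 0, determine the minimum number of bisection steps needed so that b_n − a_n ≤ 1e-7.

Initial width b − a = 3.98 − 1.45 = 2.530000.
After n steps the width is (b−a)/2^n; need (b−a)/2^n ≤ 1e-7.
So n ≥ log₂(2.530000/1e-7) = log₂(25300000.0000) ≈ 24.5926.
Hence n = 25.

25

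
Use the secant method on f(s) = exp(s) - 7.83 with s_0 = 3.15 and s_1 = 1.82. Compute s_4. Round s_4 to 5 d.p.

2.05719

Secant update: s_(k+1) = s_k − f(s_k)·(s_k − s_(k-1))/(f(s_k) − f(s_(k-1))).
f(s_0) = 15.506065, f(s_1) = -1.658142
s_2 = 1.820000 - (-1.658142)·(1.820000 - 3.150000)/(-1.658142 - (15.506065)) = 1.948484; f(s_2) = -0.811959
s_3 = 1.948484 - (-0.811959)·(1.948484 - 1.820000)/(-0.811959 - (-1.658142)) = 2.071772; f(s_3) = 0.108876
s_4 = 2.071772 - (0.108876)·(2.071772 - 1.948484)/(0.108876 - (-0.811959)) = 2.057195; f(s_4) = -0.006010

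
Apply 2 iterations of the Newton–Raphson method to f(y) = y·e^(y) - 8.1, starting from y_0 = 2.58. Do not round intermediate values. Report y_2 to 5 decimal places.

1.71146

Newton update: y ← y − f(y)/f'(y).
f'(y) = (y + 1)·e^(y)
y_0 = 2.580000: f = 25.948616, f' = 47.245755 → y_1 = 2.580000 - (25.948616)/(47.245755) = 2.030774
y_1 = 2.030774: f = 7.374452, f' = 23.094430 → y_2 = 2.030774 - (7.374452)/(23.094430) = 1.711456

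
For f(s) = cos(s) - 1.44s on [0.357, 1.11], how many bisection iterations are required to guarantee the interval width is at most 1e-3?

Initial width b − a = 1.11 − 0.357 = 0.753000.
After n steps the width is (b−a)/2^n; need (b−a)/2^n ≤ 1e-3.
So n ≥ log₂(0.753000/1e-3) = log₂(753.0000) ≈ 9.5565.
Hence n = 10.

10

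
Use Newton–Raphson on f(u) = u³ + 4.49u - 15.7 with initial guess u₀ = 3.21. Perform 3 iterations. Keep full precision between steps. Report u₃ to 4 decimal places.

Newton update: u ← u − f(u)/f'(u).
f'(u) = 3u² + 4.49
u_0 = 3.210000: f = 31.789061, f' = 35.402300 → u_1 = 3.210000 - (31.789061)/(35.402300) = 2.312062
u_1 = 2.312062: f = 7.040593, f' = 20.526896 → u_2 = 2.312062 - (7.040593)/(20.526896) = 1.969069
u_2 = 1.969069: f = 0.775654, f' = 16.121694 → u_3 = 1.969069 - (0.775654)/(16.121694) = 1.920956

1.9210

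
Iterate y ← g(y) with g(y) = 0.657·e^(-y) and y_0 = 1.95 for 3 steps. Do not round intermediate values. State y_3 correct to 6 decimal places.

y_1 = g(1.950000) = 0.093474
y_2 = g(0.093474) = 0.598370
y_3 = g(0.598370) = 0.361157

0.361157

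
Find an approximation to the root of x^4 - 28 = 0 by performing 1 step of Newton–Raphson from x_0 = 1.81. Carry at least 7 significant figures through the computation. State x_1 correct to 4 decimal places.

f'(x) = 4x^3
x_0 = 1.810000: f = -17.267169, f' = 23.718964 → x_1 = 1.810000 - (-17.267169)/(23.718964) = 2.537990

2.5380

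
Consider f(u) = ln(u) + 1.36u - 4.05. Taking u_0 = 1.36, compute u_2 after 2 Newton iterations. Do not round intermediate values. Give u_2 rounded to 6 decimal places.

f'(u) = 1/u + 1.36
u_0 = 1.360000: f = -1.892915, f' = 2.095294 → u_1 = 1.360000 - (-1.892915)/(2.095294) = 2.263413
u_1 = 2.263413: f = -0.154885, f' = 1.801811 → u_2 = 2.263413 - (-0.154885)/(1.801811) = 2.349373

2.349373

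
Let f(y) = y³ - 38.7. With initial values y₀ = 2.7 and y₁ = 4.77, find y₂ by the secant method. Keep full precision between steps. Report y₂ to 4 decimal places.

3.1431

f(y_0) = -19.017000, f(y_1) = 69.831333
y_2 = 4.770000 - (69.831333)·(4.770000 - 2.700000)/(69.831333 - (-19.017000)) = 3.143061; f(y_2) = -7.650241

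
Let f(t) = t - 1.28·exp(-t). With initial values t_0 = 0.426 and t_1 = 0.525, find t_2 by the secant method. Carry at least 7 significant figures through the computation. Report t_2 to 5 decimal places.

Secant update: t_(k+1) = t_k − f(t_k)·(t_k − t_(k-1))/(f(t_k) − f(t_(k-1))).
f(t_0) = -0.409989, f(t_1) = -0.232191
t_2 = 0.525000 - (-0.232191)·(0.525000 - 0.426000)/(-0.232191 - (-0.409989)) = 0.654287; f(t_2) = -0.011074

0.65429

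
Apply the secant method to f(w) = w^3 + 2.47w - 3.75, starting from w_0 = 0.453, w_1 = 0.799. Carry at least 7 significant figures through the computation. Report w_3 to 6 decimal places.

f(w_0) = -2.538130, f(w_1) = -1.266388
w_2 = 0.799000 - (-1.266388)·(0.799000 - 0.453000)/(-1.266388 - (-2.538130)) = 1.143543; f(w_2) = 0.569952
w_3 = 1.143543 - (0.569952)·(1.143543 - 0.799000)/(0.569952 - (-1.266388)) = 1.036606; f(w_3) = -0.075697

1.036606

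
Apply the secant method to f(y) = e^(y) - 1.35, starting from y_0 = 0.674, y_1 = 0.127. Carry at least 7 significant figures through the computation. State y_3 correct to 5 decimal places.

0.30289

f(y_0) = 0.612070, f(y_1) = -0.214583
y_2 = 0.127000 - (-0.214583)·(0.127000 - 0.674000)/(-0.214583 - (0.612070)) = 0.268991; f(y_2) = -0.041357
y_3 = 0.268991 - (-0.041357)·(0.268991 - 0.127000)/(-0.041357 - (-0.214583)) = 0.302890; f(y_3) = 0.003766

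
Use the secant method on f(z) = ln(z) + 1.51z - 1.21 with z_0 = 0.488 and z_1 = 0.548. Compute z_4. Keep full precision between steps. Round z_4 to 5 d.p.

0.88335

f(z_0) = -1.190560, f(z_1) = -0.984000
z_2 = 0.548000 - (-0.984000)·(0.548000 - 0.488000)/(-0.984000 - (-1.190560)) = 0.833825; f(z_2) = -0.132656
z_3 = 0.833825 - (-0.132656)·(0.833825 - 0.548000)/(-0.132656 - (-0.984000)) = 0.878362; f(z_3) = -0.013370
z_4 = 0.878362 - (-0.013370)·(0.878362 - 0.833825)/(-0.013370 - (-0.132656)) = 0.883354; f(z_4) = -0.000165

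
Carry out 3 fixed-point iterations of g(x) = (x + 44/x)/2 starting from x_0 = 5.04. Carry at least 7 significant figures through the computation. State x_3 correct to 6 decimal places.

x_1 = g(5.040000) = 6.885079
x_2 = g(6.885079) = 6.637855
x_3 = g(6.637855) = 6.633251

6.633251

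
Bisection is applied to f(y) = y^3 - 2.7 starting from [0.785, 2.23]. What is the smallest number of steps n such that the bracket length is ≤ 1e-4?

14

Initial width b − a = 2.23 − 0.785 = 1.445000.
After n steps the width is (b−a)/2^n; need (b−a)/2^n ≤ 1e-4.
So n ≥ log₂(1.445000/1e-4) = log₂(14450.0000) ≈ 13.8188.
Hence n = 14.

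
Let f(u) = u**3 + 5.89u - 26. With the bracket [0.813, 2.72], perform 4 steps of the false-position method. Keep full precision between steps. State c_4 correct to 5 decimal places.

f(0.813000) = -20.674062, f(2.720000) = 10.144448
step 1: c = 2.092278, f(c) = -4.517273 < 0 → new bracket [2.092278, 2.720000]
step 2: c = 2.285679, f(c) = -0.596215 < 0 → new bracket [2.285679, 2.720000]
step 3: c = 2.309788, f(c) = -0.072349 < 0 → new bracket [2.309788, 2.720000]
step 4: c = 2.312693, f(c) = -0.008687 < 0 → new bracket [2.312693, 2.720000]

2.31269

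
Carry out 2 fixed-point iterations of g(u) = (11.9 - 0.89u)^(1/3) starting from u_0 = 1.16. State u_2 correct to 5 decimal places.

u_1 = g(1.160000) = 2.215021
u_2 = g(2.215021) = 2.149297

2.14930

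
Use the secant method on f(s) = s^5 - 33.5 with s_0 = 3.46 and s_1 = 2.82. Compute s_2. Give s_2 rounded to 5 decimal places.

Secant update: s_(k+1) = s_k − f(s_k)·(s_k − s_(k-1))/(f(s_k) − f(s_(k-1))).
f(s_0) = 462.384455, f(s_1) = 144.838677
s_2 = 2.820000 - (144.838677)·(2.820000 - 3.460000)/(144.838677 - (462.384455)) = 2.528084; f(s_2) = 69.765996

2.52808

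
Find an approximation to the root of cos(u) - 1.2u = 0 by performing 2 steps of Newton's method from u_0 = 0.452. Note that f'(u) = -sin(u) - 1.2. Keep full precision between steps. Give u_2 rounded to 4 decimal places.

0.6589

Newton update: u ← u − f(u)/f'(u).
u_0 = 0.452000: f = 0.357175, f' = -1.636766 → u_1 = 0.452000 - (0.357175)/(-1.636766) = 0.670220
u_1 = 0.670220: f = -0.020579, f' = -1.821159 → u_2 = 0.670220 - (-0.020579)/(-1.821159) = 0.658920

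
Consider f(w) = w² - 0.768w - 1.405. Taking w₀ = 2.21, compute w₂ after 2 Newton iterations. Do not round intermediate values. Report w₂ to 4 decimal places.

1.6331

f'(w) = 2w - 0.768
w_0 = 2.210000: f = 1.781820, f' = 3.652000 → w_1 = 2.210000 - (1.781820)/(3.652000) = 1.722097
w_1 = 1.722097: f = 0.238049, f' = 2.676195 → w_2 = 1.722097 - (0.238049)/(2.676195) = 1.633147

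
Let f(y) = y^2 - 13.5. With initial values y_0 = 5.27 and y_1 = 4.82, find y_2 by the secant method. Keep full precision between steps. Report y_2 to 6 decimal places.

3.855441

f(y_0) = 14.272900, f(y_1) = 9.732400
y_2 = 4.820000 - (9.732400)·(4.820000 - 5.270000)/(9.732400 - (14.272900)) = 3.855441; f(y_2) = 1.364426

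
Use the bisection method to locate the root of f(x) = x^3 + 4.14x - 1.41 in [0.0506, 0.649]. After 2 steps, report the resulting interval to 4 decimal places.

[0.2002, 0.3498]

f(0.050600) = -1.200386, f(0.649000) = 1.550219 (opposite signs)
step 1: m = 0.349800, f(m) = 0.080974 > 0 → root in [0.050600, 0.349800]
step 2: m = 0.200200, f(m) = -0.573148 < 0 → root in [0.200200, 0.349800]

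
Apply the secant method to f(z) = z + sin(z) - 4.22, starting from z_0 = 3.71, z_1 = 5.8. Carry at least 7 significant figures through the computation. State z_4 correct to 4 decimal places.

Secant update: z_(k+1) = z_k − f(z_k)·(z_k − z_(k-1))/(f(z_k) − f(z_(k-1))).
f(z_0) = -1.048291, f(z_1) = 1.115398
z_2 = 5.800000 - (1.115398)·(5.800000 - 3.710000)/(1.115398 - (-1.048291)) = 4.722589; f(z_2) = -0.497359
z_3 = 4.722589 - (-0.497359)·(4.722589 - 5.800000)/(-0.497359 - (1.115398)) = 5.054852; f(z_3) = -0.107078
z_4 = 5.054852 - (-0.107078)·(5.054852 - 4.722589)/(-0.107078 - (-0.497359)) = 5.146012; f(z_4) = 0.018563

5.1460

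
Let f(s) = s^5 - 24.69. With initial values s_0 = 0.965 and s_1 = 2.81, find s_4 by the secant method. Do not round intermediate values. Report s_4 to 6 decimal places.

f(s_0) = -23.853171, f(s_1) = 150.508991
s_2 = 2.810000 - (150.508991)·(2.810000 - 0.965000)/(150.508991 - (-23.853171)) = 1.217401; f(s_2) = -22.015963
s_3 = 1.217401 - (-22.015963)·(1.217401 - 2.810000)/(-22.015963 - (150.508991)) = 1.420633; f(s_3) = -18.903593
s_4 = 1.420633 - (-18.903593)·(1.420633 - 1.217401)/(-18.903593 - (-22.015963)) = 2.655003; f(s_4) = 107.234439

2.655003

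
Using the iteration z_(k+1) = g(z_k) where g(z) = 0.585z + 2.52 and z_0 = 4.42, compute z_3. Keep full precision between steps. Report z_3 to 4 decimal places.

z_1 = g(4.420000) = 5.105700
z_2 = g(5.105700) = 5.506835
z_3 = g(5.506835) = 5.741498

5.7415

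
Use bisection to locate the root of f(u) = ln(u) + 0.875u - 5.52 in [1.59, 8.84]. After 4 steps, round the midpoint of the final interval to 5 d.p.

f(1.590000) = -3.665016, f(8.840000) = 4.394287 (opposite signs)
step 1: m = 5.215000, f(m) = 0.694664 > 0 → root in [1.590000, 5.215000]
step 2: m = 3.402500, f(m) = -1.318302 < 0 → root in [3.402500, 5.215000]
step 3: m = 4.308750, f(m) = -0.289196 < 0 → root in [4.308750, 5.215000]
step 4: m = 4.761875, f(m) = 0.207282 > 0 → root in [4.308750, 4.761875]
Midpoint of [4.308750, 4.761875] = 4.535312

4.53531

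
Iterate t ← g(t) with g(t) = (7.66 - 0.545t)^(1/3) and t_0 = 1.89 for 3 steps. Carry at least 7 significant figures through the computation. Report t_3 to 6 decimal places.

t_1 = g(1.890000) = 1.878611
t_2 = g(1.878611) = 1.879197
t_3 = g(1.879197) = 1.879166

1.879166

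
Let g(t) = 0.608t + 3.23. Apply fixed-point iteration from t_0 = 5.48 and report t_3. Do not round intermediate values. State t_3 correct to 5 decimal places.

t_1 = g(5.480000) = 6.561840
t_2 = g(6.561840) = 7.219599
t_3 = g(7.219599) = 7.619516

7.61952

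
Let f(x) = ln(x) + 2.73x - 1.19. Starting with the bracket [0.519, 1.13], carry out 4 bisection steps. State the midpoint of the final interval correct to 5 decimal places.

0.61447

f(0.519000) = -0.428981, f(1.130000) = 2.017118 (opposite signs)
step 1: m = 0.824500, f(m) = 0.867907 > 0 → root in [0.519000, 0.824500]
step 2: m = 0.671750, f(m) = 0.246008 > 0 → root in [0.519000, 0.671750]
step 3: m = 0.595375, f(m) = -0.083190 < 0 → root in [0.595375, 0.671750]
step 4: m = 0.633563, f(m) = 0.083229 > 0 → root in [0.595375, 0.633563]
Midpoint of [0.595375, 0.633563] = 0.614469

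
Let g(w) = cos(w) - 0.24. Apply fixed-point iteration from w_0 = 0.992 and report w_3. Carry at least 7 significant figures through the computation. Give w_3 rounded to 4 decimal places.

0.5162

w_1 = g(0.992000) = 0.307017
w_2 = g(0.307017) = 0.713239
w_3 = g(0.713239) = 0.516246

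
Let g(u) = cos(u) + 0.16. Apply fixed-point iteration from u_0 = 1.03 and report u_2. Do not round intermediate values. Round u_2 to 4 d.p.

u_1 = g(1.030000) = 0.674819
u_2 = g(0.674819) = 0.940820

0.9408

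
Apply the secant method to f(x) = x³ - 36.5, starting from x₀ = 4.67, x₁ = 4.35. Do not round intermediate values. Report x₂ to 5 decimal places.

f(x_0) = 65.347563, f(x_1) = 45.812875
x_2 = 4.350000 - (45.812875)·(4.350000 - 4.670000)/(45.812875 - (65.347563)) = 3.599534; f(x_2) = 10.137883

3.59953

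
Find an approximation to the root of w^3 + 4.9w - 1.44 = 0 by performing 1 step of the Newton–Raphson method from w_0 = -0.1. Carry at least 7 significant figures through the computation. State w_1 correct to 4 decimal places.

Newton update: w ← w − f(w)/f'(w).
f'(w) = 3w^2 + 4.9
w_0 = -0.100000: f = -1.931000, f' = 4.930000 → w_1 = -0.100000 - (-1.931000)/(4.930000) = 0.291684

0.2917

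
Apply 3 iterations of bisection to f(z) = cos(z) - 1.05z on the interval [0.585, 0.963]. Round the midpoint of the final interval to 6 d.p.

f(0.585000) = 0.219462, f(0.963000) = -0.440090 (opposite signs)
step 1: m = 0.774000, f(m) = -0.097580 < 0 → root in [0.585000, 0.774000]
step 2: m = 0.679500, f(m) = 0.064412 > 0 → root in [0.679500, 0.774000]
step 3: m = 0.726750, f(m) = -0.015750 < 0 → root in [0.679500, 0.726750]
Midpoint of [0.679500, 0.726750] = 0.703125

0.703125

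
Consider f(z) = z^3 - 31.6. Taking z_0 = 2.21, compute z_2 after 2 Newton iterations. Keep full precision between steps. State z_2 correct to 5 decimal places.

Newton update: z ← z − f(z)/f'(z).
f'(z) = 3z^2
z_0 = 2.210000: f = -20.806139, f' = 14.652300 → z_1 = 2.210000 - (-20.806139)/(14.652300) = 3.629991
z_1 = 3.629991: f = 16.231804, f' = 39.530511 → z_2 = 3.629991 - (16.231804)/(39.530511) = 3.219377

3.21938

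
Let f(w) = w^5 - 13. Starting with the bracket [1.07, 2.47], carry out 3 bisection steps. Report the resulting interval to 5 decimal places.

[1.59500, 1.77000]

f(1.070000) = -11.597448, f(2.470000) = 78.935823 (opposite signs)
step 1: m = 1.770000, f(m) = 4.372660 > 0 → root in [1.070000, 1.770000]
step 2: m = 1.420000, f(m) = -7.226466 < 0 → root in [1.420000, 1.770000]
step 3: m = 1.595000, f(m) = -2.677059 < 0 → root in [1.595000, 1.770000]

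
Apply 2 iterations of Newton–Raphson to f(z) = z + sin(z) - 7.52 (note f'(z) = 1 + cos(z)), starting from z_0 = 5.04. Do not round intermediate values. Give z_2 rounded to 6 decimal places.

z_0 = 5.040000: f = -3.426814, f' = 1.321782 → z_1 = 5.040000 - (-3.426814)/(1.321782) = 7.632571
z_1 = 7.632571: f = 1.088160, f' = 1.219606 → z_2 = 7.632571 - (1.088160)/(1.219606) = 6.740349

6.740349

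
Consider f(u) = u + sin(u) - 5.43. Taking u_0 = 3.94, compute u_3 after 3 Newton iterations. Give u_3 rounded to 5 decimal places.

f'(u) = 1 + cos(u)
u_0 = 3.940000: f = -2.206246, f' = 0.302152 → u_1 = 3.940000 - (-2.206246)/(0.302152) = 11.241782
u_1 = 11.241782: f = 4.841938, f' = 1.243727 → u_2 = 11.241782 - (4.841938)/(1.243727) = 7.348696
u_2 = 7.348696: f = 2.793732, f' = 1.484058 → u_3 = 7.348696 - (2.793732)/(1.484058) = 5.466200

5.46620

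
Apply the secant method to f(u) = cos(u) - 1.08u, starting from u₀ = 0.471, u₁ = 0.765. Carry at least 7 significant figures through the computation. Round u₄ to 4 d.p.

0.7051

f(u_0) = 0.382435, f(u_1) = -0.104818
u_2 = 0.765000 - (-0.104818)·(0.765000 - 0.471000)/(-0.104818 - (0.382435)) = 0.701755; f(u_2) = 0.005815
u_3 = 0.701755 - (0.005815)·(0.701755 - 0.765000)/(0.005815 - (-0.104818)) = 0.705079; f(u_3) = 0.000075
u_4 = 0.705079 - (0.000075)·(0.705079 - 0.701755)/(0.000075 - (0.005815)) = 0.705122; f(u_4) = -0.000000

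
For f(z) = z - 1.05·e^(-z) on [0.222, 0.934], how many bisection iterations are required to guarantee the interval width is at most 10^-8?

27

Initial width b − a = 0.934 − 0.222 = 0.712000.
After n steps the width is (b−a)/2^n; need (b−a)/2^n ≤ 10^-8.
So n ≥ log₂(0.712000/10^-8) = log₂(71200000.0000) ≈ 26.0854.
Hence n = 27.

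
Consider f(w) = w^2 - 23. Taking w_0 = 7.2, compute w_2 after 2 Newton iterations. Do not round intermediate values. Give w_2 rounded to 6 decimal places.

Newton update: w ← w − f(w)/f'(w).
f'(w) = 2w
w_0 = 7.200000: f = 28.840000, f' = 14.400000 → w_1 = 7.200000 - (28.840000)/(14.400000) = 5.197222
w_1 = 5.197222: f = 4.011119, f' = 10.394444 → w_2 = 5.197222 - (4.011119)/(10.394444) = 4.811332

4.811332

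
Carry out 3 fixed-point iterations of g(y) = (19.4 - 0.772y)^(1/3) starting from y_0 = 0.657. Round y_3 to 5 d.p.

2.59138

y_1 = g(0.657000) = 2.663374
y_2 = g(2.663374) = 2.588503
y_3 = g(2.588503) = 2.591376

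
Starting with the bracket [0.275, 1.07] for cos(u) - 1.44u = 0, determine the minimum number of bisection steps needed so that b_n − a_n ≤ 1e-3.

Initial width b − a = 1.07 − 0.275 = 0.795000.
After n steps the width is (b−a)/2^n; need (b−a)/2^n ≤ 1e-3.
So n ≥ log₂(0.795000/1e-3) = log₂(795.0000) ≈ 9.6348.
Hence n = 10.

10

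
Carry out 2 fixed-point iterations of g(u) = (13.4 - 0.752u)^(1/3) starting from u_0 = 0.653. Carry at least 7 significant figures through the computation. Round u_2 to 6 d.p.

2.266037

u_1 = g(0.653000) = 2.345832
u_2 = g(2.345832) = 2.266037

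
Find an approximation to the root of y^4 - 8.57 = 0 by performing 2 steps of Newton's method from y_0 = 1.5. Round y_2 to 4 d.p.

f'(y) = 4y^3
y_0 = 1.500000: f = -3.507500, f' = 13.500000 → y_1 = 1.500000 - (-3.507500)/(13.500000) = 1.759815
y_1 = 1.759815: f = 1.021088, f' = 21.800221 → y_2 = 1.759815 - (1.021088)/(21.800221) = 1.712976

1.7130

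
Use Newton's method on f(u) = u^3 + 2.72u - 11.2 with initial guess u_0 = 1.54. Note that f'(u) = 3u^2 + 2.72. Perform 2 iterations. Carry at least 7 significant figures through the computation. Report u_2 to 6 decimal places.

1.838153

u_0 = 1.540000: f = -3.358936, f' = 9.834800 → u_1 = 1.540000 - (-3.358936)/(9.834800) = 1.881536
u_1 = 1.881536: f = 0.578747, f' = 13.340531 → u_2 = 1.881536 - (0.578747)/(13.340531) = 1.838153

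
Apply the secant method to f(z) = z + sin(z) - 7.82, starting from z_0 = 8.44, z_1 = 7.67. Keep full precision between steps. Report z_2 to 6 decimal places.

6.635359

f(z_0) = 1.453149, f(z_1) = 0.833123
z_2 = 7.670000 - (0.833123)·(7.670000 - 8.440000)/(0.833123 - (1.453149)) = 6.635359; f(z_2) = -0.839703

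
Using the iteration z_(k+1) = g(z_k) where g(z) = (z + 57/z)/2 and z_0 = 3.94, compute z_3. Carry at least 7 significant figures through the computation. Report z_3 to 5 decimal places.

z_1 = g(3.940000) = 9.203503
z_2 = g(9.203503) = 7.698398
z_3 = g(7.698398) = 7.551268

7.55127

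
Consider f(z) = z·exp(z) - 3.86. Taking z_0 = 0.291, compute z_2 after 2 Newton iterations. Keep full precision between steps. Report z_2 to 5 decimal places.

Newton update: z ← z − f(z)/f'(z).
f'(z) = (z + 1)·exp(z)
z_0 = 0.291000: f = -3.470711, f' = 1.727054 → z_1 = 0.291000 - (-3.470711)/(1.727054) = 2.300613
z_1 = 2.300613: f = 19.100808, f' = 32.941107 → z_2 = 2.300613 - (19.100808)/(32.941107) = 1.720766

1.72077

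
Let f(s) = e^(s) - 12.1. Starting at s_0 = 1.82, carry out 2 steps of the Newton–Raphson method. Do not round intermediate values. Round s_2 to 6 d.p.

Newton update: s ← s − f(s)/f'(s).
f'(s) = e^(s)
s_0 = 1.820000: f = -5.928142, f' = 6.171858 → s_1 = 1.820000 - (-5.928142)/(6.171858) = 2.780512
s_1 = 2.780512: f = 4.027269, f' = 16.127269 → s_2 = 2.780512 - (4.027269)/(16.127269) = 2.530794

2.530794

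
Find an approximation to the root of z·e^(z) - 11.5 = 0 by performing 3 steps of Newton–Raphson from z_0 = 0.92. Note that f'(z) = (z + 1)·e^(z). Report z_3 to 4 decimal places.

Newton update: z ← z − f(z)/f'(z).
z_0 = 0.920000: f = -9.191453, f' = 4.817838 → z_1 = 0.920000 - (-9.191453)/(4.817838) = 2.827796
z_1 = 2.827796: f = 36.312833, f' = 64.720993 → z_2 = 2.827796 - (36.312833)/(64.720993) = 2.266729
z_2 = 2.266729: f = 10.368929, f' = 31.516721 → z_3 = 2.266729 - (10.368929)/(31.516721) = 1.937731

1.9377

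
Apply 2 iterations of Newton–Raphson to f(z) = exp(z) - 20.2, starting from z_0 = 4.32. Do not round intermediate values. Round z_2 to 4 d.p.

Newton update: z ← z − f(z)/f'(z).
f'(z) = exp(z)
z_0 = 4.320000: f = 54.988628, f' = 75.188628 → z_1 = 4.320000 - (54.988628)/(75.188628) = 3.588658
z_1 = 3.588658: f = 15.985470, f' = 36.185470 → z_2 = 3.588658 - (15.985470)/(36.185470) = 3.146893

3.1469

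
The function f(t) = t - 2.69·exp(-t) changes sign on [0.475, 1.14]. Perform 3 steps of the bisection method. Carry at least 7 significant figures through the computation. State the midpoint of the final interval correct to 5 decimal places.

1.01531

f(0.475000) = -1.197871, f(1.140000) = 0.279687 (opposite signs)
step 1: m = 0.807500, f(m) = -0.392164 < 0 → root in [0.807500, 1.140000]
step 2: m = 0.973750, f(m) = -0.042167 < 0 → root in [0.973750, 1.140000]
step 3: m = 1.056875, f(m) = 0.121992 > 0 → root in [0.973750, 1.056875]
Midpoint of [0.973750, 1.056875] = 1.015312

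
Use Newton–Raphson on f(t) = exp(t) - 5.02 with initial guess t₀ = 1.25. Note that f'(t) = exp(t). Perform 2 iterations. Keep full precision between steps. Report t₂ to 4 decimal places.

1.6162

t_0 = 1.250000: f = -1.529657, f' = 3.490343 → t_1 = 1.250000 - (-1.529657)/(3.490343) = 1.688254
t_1 = 1.688254: f = 0.390027, f' = 5.410027 → t_2 = 1.688254 - (0.390027)/(5.410027) = 1.616161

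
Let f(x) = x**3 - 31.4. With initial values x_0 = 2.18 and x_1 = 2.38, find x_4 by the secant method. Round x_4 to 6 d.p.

f(x_0) = -21.039768, f(x_1) = -17.918728
x_2 = 2.380000 - (-17.918728)·(2.380000 - 2.180000)/(-17.918728 - (-21.039768)) = 3.528254; f(x_2) = 12.521726
x_3 = 3.528254 - (12.521726)·(3.528254 - 2.380000)/(12.521726 - (-17.918728)) = 3.055918; f(x_3) = -2.861903
x_4 = 3.055918 - (-2.861903)·(3.055918 - 3.528254)/(-2.861903 - (12.521726)) = 3.143789; f(x_4) = -0.328644

3.143789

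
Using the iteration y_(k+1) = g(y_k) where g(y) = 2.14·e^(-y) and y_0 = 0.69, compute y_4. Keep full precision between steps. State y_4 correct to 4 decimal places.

y_1 = g(0.690000) = 1.073373
y_2 = g(1.073373) = 0.731567
y_3 = g(0.731567) = 1.029671
y_4 = g(1.029671) = 0.764246

0.7642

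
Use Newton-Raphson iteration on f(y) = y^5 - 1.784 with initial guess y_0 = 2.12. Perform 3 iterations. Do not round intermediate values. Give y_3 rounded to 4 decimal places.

1.2195

Newton update: y ← y − f(y)/f'(y).
f'(y) = 5y^4
y_0 = 2.120000: f = 41.039218, f' = 100.998157 → y_1 = 2.120000 - (41.039218)/(100.998157) = 1.713664
y_1 = 1.713664: f = 12.994419, f' = 43.119368 → y_2 = 1.713664 - (12.994419)/(43.119368) = 1.412304
y_2 = 1.412304: f = 3.834775, f' = 19.892224 → y_3 = 1.412304 - (3.834775)/(19.892224) = 1.219527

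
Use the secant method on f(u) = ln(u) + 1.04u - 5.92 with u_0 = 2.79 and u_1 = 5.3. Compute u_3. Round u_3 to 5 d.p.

4.29098

f(u_0) = -1.992358, f(u_1) = 1.259707
u_2 = 5.300000 - (1.259707)·(5.300000 - 2.790000)/(1.259707 - (-1.992358)) = 4.327737; f(u_2) = 0.045891
u_3 = 4.327737 - (0.045891)·(4.327737 - 5.300000)/(0.045891 - (1.259707)) = 4.290978; f(u_3) = -0.000868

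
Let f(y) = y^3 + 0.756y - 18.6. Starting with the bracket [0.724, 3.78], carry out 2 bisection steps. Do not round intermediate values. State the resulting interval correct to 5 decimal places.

[2.25200, 3.01600]

f(0.724000) = -17.673153, f(3.780000) = 38.267832 (opposite signs)
step 1: m = 2.252000, f(m) = -5.476461 < 0 → root in [2.252000, 3.780000]
step 2: m = 3.016000, f(m) = 11.114404 > 0 → root in [2.252000, 3.016000]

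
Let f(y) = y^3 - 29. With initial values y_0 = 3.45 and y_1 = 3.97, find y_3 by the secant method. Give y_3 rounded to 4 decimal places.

3.0929

f(y_0) = 12.063625, f(y_1) = 33.570773
y_2 = 3.970000 - (33.570773)·(3.970000 - 3.450000)/(33.570773 - (12.063625)) = 3.158326; f(y_2) = 2.504362
y_3 = 3.158326 - (2.504362)·(3.158326 - 3.970000)/(2.504362 - (33.570773)) = 3.092894; f(y_3) = 0.586601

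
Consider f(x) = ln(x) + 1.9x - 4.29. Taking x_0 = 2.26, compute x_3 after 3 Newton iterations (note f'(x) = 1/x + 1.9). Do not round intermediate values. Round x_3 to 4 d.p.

1.9157

x_0 = 2.260000: f = 0.819365, f' = 2.342478 → x_1 = 2.260000 - (0.819365)/(2.342478) = 1.910214
x_1 = 1.910214: f = -0.013377, f' = 2.423501 → x_2 = 1.910214 - (-0.013377)/(2.423501) = 1.915734
x_2 = 1.915734: f = -0.000004, f' = 2.421993 → x_3 = 1.915734 - (-0.000004)/(2.421993) = 1.915736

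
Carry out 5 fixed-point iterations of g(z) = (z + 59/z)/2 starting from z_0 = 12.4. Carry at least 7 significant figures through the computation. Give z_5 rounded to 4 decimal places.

7.6811

z_1 = g(12.400000) = 8.579032
z_2 = g(8.579032) = 7.728132
z_3 = g(7.728132) = 7.681289
z_4 = g(7.681289) = 7.681146
z_5 = g(7.681146) = 7.681146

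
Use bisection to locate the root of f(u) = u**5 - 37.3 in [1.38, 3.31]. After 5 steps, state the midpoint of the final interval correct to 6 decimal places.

f(1.380000) = -32.295100, f(3.310000) = 360.019581 (opposite signs)
step 1: m = 2.345000, f(m) = 33.611102 > 0 → root in [1.380000, 2.345000]
step 2: m = 1.862500, f(m) = -14.887959 < 0 → root in [1.862500, 2.345000]
step 3: m = 2.103750, f(m) = 3.906967 > 0 → root in [1.862500, 2.103750]
step 4: m = 1.983125, f(m) = -6.627410 < 0 → root in [1.983125, 2.103750]
step 5: m = 2.043437, f(m) = -1.670741 < 0 → root in [2.043437, 2.103750]
Midpoint of [2.043437, 2.103750] = 2.073594

2.073594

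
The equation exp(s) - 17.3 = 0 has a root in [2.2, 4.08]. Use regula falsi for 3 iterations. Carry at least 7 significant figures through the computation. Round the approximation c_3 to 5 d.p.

f(2.200000) = -8.274987, f(4.080000) = 41.845470
step 1: c = 2.510392, f(c) = -4.990249 < 0 → new bracket [2.510392, 4.080000]
step 2: c = 2.677630, f(c) = -2.749429 < 0 → new bracket [2.677630, 4.080000]
step 3: c = 2.764091, f(c) = -1.435385 < 0 → new bracket [2.764091, 4.080000]

2.76409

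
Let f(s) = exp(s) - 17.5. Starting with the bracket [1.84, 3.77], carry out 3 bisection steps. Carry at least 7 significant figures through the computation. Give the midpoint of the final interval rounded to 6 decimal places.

f(1.840000) = -11.203462, f(3.770000) = 25.880065 (opposite signs)
step 1: m = 2.805000, f(m) = -0.972924 < 0 → root in [2.805000, 3.770000]
step 2: m = 3.287500, f(m) = 9.275840 > 0 → root in [2.805000, 3.287500]
step 3: m = 3.046250, f(m) = 3.536310 > 0 → root in [2.805000, 3.046250]
Midpoint of [2.805000, 3.046250] = 2.925625

2.925625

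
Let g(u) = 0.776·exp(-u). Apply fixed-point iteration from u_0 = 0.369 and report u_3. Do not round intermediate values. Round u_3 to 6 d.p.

0.492934

u_1 = g(0.369000) = 0.536546
u_2 = g(0.536546) = 0.453777
u_3 = g(0.453777) = 0.492934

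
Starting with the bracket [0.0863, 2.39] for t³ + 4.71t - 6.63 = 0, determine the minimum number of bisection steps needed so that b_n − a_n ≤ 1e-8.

28

Initial width b − a = 2.39 − 0.0863 = 2.303700.
After n steps the width is (b−a)/2^n; need (b−a)/2^n ≤ 1e-8.
So n ≥ log₂(2.303700/1e-8) = log₂(230370000.0000) ≈ 27.7794.
Hence n = 28.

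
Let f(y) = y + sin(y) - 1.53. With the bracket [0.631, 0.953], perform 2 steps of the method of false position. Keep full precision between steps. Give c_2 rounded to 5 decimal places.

f(0.631000) = -0.309048, f(0.953000) = 0.238157
step 1: c = 0.812858, f(c) = 0.009112 > 0 → new bracket [0.631000, 0.812858]
step 2: c = 0.807649, f(c) = 0.000313 > 0 → new bracket [0.631000, 0.807649]

0.80765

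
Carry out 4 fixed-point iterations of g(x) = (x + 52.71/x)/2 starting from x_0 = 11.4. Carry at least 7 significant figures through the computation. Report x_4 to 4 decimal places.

x_1 = g(11.400000) = 8.011842
x_2 = g(8.011842) = 7.295427
x_3 = g(7.295427) = 7.260251
x_4 = g(7.260251) = 7.260165

7.2602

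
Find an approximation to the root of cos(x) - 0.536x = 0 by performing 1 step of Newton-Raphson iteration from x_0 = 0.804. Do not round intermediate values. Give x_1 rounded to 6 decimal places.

Newton update: x ← x − f(x)/f'(x).
f'(x) = -sin(x) - 0.536
x_0 = 0.804000: f = 0.262888, f' = -1.256137 → x_1 = 0.804000 - (0.262888)/(-1.256137) = 1.013283

1.013283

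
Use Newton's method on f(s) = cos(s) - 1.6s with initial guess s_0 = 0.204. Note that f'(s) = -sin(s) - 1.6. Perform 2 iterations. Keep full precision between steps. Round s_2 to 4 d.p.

0.5372

s_0 = 0.204000: f = 0.652864, f' = -1.802588 → s_1 = 0.204000 - (0.652864)/(-1.802588) = 0.566182
s_1 = 0.566182: f = -0.061935, f' = -2.136413 → s_2 = 0.566182 - (-0.061935)/(-2.136413) = 0.537191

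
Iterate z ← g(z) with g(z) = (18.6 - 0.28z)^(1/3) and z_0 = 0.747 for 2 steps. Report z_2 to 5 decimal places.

2.61397

z_1 = g(0.747000) = 2.639574
z_2 = g(2.639574) = 2.613974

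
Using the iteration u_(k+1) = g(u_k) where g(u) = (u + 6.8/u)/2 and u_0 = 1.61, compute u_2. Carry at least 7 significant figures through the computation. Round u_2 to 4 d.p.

2.6241

u_1 = g(1.610000) = 2.916801
u_2 = g(2.916801) = 2.624061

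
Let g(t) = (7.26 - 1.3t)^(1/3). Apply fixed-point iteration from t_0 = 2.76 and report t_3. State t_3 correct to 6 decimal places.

t_1 = g(2.760000) = 1.542769
t_2 = g(1.542769) = 1.738499
t_3 = g(1.738499) = 1.709970

1.709970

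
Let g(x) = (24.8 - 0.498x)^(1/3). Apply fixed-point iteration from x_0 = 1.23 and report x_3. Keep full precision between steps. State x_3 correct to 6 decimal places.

2.859297

x_1 = g(1.230000) = 2.891990
x_2 = g(2.891990) = 2.858619
x_3 = g(2.858619) = 2.859297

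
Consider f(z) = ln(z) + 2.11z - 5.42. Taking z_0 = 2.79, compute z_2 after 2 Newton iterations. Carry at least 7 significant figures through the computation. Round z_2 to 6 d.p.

f'(z) = 1/z + 2.11
z_0 = 2.790000: f = 1.492942, f' = 2.468423 → z_1 = 2.790000 - (1.492942)/(2.468423) = 2.185184
z_1 = 2.185184: f = -0.027562, f' = 2.567627 → z_2 = 2.185184 - (-0.027562)/(2.567627) = 2.195918

2.195918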